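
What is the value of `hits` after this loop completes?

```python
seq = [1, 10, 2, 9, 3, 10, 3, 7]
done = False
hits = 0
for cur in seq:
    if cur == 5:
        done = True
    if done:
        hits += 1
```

Count elements after first 5 in [1, 10, 2, 9, 3, 10, 3, 7]
`hits` takes the values: 0

Answer: 0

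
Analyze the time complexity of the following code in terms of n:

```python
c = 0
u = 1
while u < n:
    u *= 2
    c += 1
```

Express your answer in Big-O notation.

Each loop level contributes: log n. Multiplying the contributions gives O(log n).

Answer: O(log n)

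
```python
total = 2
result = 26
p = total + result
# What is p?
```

Trace:
`total = 2` → total = 2
`result = 26` → result = 26
`p = total + result` → p = 28
So p = 28

Answer: 28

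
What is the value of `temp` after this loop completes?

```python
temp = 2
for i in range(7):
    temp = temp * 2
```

Multiply by 2, 7 times: 2 * 2^7 = 256
`temp` takes the values: 2 → 4 → 8 → 16 → 32 → 64 → 128 → 256

Answer: 256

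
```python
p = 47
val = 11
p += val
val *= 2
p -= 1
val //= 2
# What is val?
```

Trace:
`p = 47` → p = 47
`val = 11` → val = 11
`p += val` → p = 58
`val *= 2` → val = 22
`p -= 1` → p = 57
`val //= 2` → val = 11
So val = 11

Answer: 11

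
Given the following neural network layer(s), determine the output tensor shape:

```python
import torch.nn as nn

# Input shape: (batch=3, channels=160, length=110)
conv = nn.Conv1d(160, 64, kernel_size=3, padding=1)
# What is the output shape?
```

Input: (3, 160, 110) -> Output: (3, 64, 110)

Answer: (3, 64, 110)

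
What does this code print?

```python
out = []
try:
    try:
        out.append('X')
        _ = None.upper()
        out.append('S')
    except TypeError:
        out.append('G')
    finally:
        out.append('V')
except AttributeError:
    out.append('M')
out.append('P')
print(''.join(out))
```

Execution trace: 'X' (try body) → 'V' (finally) → 'M' (outer except AttributeError) → 'P' (after the try/except). Output: XVMP

Answer: XVMP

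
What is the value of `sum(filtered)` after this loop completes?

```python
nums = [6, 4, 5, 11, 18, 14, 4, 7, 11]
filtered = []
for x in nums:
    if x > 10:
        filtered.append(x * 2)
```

Sum of doubled values > 10
`filtered` takes the values: [] → [22] → [22, 36] → [22, 36, 28] → [22, 36, 28, 22]
So `sum(filtered)` = 108

Answer: 108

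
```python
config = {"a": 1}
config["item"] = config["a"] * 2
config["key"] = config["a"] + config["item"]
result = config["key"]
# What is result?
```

Trace:
`config = {"a": 1}` → config = {'a': 1}
`config["item"] = config["a"] * 2` → config = {'a': 1, 'item': 2}
`config["key"] = config["a"] + config["item"]` → config = {'a': 1, 'item': 2, 'key': 3}
`result = config["key"]` → result = 3
So result = 3

Answer: 3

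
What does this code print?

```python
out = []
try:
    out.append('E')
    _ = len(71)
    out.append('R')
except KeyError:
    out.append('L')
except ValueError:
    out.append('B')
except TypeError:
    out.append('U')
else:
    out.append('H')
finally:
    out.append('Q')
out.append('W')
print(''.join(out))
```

Execution trace: 'E' (try body) → 'U' (except TypeError) → 'Q' (finally) → 'W' (after the try/except). Output: EUQW

Answer: EUQW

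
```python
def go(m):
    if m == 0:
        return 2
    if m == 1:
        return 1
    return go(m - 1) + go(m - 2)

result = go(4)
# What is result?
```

Build up from base cases: go(0)=2, go(1)=1, go(2)=3, go(3)=4, go(4)=7

Answer: 7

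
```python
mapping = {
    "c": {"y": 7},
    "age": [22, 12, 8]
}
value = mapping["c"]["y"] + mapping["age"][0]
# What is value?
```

Trace:
`mapping = { ...` → mapping = {'c': {'y': 7}, 'age': [22, 12, 8]}
`value = mapping["c"]["y"] + mapping["age"][0]` → value = 29
So value = 29

Answer: 29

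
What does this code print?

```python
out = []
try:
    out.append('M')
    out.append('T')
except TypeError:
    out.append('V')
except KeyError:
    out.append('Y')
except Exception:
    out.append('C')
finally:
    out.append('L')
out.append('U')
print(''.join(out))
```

Execution trace: 'M' (try body) → 'T' (try body, no exception) → 'L' (finally) → 'U' (after the try/except). Output: MTLU

Answer: MTLU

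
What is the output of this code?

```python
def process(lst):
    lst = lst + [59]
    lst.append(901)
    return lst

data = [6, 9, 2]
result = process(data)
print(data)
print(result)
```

Key concept: rebinding parameter vs mutation.
Step by step:
`data = [6, 9, 2]` → data = [6, 9, 2]
`result = process(data)` → result = [6, 9, 2, 59, 901]
`print(data)` → prints [6, 9, 2]
`print(result)` → prints [6, 9, 2, 59, 901]

Answer:
[6, 9, 2]
[6, 9, 2, 59, 901]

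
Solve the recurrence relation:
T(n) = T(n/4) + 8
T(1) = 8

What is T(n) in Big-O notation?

Each step divides n by 4 and adds 8. After log_4(n) steps we reach T(1)=8. So T(n) = 8·log_4(n) + 8 = O(log n).

Answer: O(log n)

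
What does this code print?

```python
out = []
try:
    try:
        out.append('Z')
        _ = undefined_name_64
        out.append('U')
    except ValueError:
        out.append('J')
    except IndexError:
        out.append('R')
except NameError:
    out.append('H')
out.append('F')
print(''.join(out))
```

Execution trace: 'Z' (try body) → 'H' (outer except NameError) → 'F' (after the try/except). Output: ZHF

Answer: ZHF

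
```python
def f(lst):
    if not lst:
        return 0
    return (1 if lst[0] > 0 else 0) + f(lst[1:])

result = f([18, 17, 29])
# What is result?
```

Count of positive elements in [18, 17, 29] = 3

Answer: 3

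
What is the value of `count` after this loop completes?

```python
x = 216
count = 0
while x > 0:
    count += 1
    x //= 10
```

Count digits by repeated division by 10
`count` takes the values: 0 → 1 → 2 → 3

Answer: 3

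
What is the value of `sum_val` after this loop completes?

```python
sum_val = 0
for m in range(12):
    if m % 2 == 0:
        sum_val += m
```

Sum of even numbers 0 to 11
`sum_val` takes the values: 0 → 2 → 6 → 12 → 20 → 30

Answer: 30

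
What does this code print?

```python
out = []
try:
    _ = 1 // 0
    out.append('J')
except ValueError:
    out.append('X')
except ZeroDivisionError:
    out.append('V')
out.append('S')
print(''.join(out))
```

Execution trace: 'V' (except ZeroDivisionError) → 'S' (after the try/except). Output: VS

Answer: VS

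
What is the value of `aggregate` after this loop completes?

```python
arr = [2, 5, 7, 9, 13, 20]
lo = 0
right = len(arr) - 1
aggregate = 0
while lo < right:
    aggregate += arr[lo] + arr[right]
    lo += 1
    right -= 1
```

Sum of pairs from ends
`aggregate` takes the values: 0 → 22 → 40 → 56

Answer: 56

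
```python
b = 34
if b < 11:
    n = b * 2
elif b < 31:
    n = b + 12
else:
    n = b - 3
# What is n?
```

Trace:
`b = 34` → b = 34
`if b < 11: ...` → b < 11 is False, b < 31 is False, take else branch → n = 31
So n = 31

Answer: 31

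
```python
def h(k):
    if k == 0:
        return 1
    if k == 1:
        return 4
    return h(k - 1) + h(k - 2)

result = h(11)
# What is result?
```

Build up from base cases: h(0)=1, h(1)=4, h(2)=5, h(3)=9, h(4)=14, h(5)=23, h(6)=37, ..., h(11)=411

Answer: 411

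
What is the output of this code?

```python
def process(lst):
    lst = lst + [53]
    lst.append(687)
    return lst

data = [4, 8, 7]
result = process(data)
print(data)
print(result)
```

Key concept: rebinding parameter vs mutation.
Step by step:
`data = [4, 8, 7]` → data = [4, 8, 7]
`result = process(data)` → result = [4, 8, 7, 53, 687]
`print(data)` → prints [4, 8, 7]
`print(result)` → prints [4, 8, 7, 53, 687]

Answer:
[4, 8, 7]
[4, 8, 7, 53, 687]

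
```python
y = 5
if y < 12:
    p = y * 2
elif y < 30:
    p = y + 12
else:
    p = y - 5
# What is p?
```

Trace:
`y = 5` → y = 5
`if y < 12: ...` → y < 12 is True → p = 10
So p = 10

Answer: 10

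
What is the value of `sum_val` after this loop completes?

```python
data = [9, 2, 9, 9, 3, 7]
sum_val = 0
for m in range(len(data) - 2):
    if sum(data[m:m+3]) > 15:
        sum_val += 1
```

Count windows with sum > 15
`sum_val` takes the values: 0 → 1 → 2 → 3 → 4

Answer: 4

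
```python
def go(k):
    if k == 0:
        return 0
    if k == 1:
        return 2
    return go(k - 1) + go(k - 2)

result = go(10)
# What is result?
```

Build up from base cases: go(0)=0, go(1)=2, go(2)=2, go(3)=4, go(4)=6, go(5)=10, go(6)=16, ..., go(10)=110

Answer: 110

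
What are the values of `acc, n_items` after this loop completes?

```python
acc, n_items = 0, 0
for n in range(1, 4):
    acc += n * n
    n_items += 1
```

Sum of squares and count
`acc, n_items` takes the values: (0, 0) → (1, 0) → (1, 1) → (5, 1) → (5, 2) → (14, 2) → (14, 3)

Answer: 14, 3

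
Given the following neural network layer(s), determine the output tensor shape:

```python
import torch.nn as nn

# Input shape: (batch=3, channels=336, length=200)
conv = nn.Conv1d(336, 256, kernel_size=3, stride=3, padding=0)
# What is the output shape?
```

Input: (3, 336, 200) -> Output: (3, 256, 66)

Answer: (3, 256, 66)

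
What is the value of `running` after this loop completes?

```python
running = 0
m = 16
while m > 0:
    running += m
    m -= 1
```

Sum 16 down to 1
`running` takes the values: 0 → 16 → 31 → 45 → 58 → 70 → 81 → 91 → 100 → 108 → 115 → 121 → 126 → 130 → 133 → 135 → 136

Answer: 136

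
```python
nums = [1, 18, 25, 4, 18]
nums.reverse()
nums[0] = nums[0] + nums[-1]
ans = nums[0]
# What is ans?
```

Trace:
`nums = [1, 18, 25, 4, 18]` → nums = [1, 18, 25, 4, 18]
`nums.reverse()` → nums = [18, 4, 25, 18, 1]
`nums[0] = nums[0] + nums[-1]` → nums = [19, 4, 25, 18, 1]
`ans = nums[0]` → ans = 19
So ans = 19

Answer: 19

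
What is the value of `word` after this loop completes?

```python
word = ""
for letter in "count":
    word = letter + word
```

Reverse 'count'
`word` takes the values: "" → "c" → "oc" → "uoc" → "nuoc" → "tnuoc"

Answer: "tnuoc"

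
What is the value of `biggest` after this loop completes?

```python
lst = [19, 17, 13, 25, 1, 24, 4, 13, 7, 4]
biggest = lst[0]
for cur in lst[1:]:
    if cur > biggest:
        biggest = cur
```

Maximum of [19, 17, 13, 25, 1, 24, 4, 13, 7, 4]
`biggest` takes the values: 19 → 25

Answer: 25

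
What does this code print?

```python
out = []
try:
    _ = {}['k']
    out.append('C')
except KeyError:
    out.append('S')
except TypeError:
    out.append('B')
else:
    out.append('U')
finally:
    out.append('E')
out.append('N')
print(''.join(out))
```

Execution trace: 'S' (except KeyError) → 'E' (finally) → 'N' (after the try/except). Output: SEN

Answer: SEN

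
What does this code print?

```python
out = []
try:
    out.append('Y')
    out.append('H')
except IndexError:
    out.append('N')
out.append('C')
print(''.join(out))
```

Execution trace: 'Y' (try body) → 'H' (try body, no exception) → 'C' (after the try/except). Output: YHC

Answer: YHC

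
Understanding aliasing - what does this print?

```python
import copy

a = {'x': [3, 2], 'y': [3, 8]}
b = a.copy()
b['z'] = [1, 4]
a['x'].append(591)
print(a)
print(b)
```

Key concept: shallow copy of dict with mutable values.
Step by step:
`a = {'x': [3, 2], 'y': [3, 8]}` → a = {'x': [3, 2], 'y': [3, 8]}
`b = a.copy()` → b = {'x': [3, 2], 'y': [3, 8]}
`b['z'] = [1, 4]` → b = {'x': [3, 2], 'y': [3, 8], 'z': [1, 4]}
`a['x'].append(591)` → a = {'x': [3, 2, 591], 'y': [3, 8]}; b = {'x': [3, 2, 591], 'y': [3, 8], 'z': [1, 4]}
`print(a)` → prints {'x': [3, 2, 591], 'y': [3, 8]}
`print(b)` → prints {'x': [3, 2, 591], 'y': [3, 8], 'z': [1, 4]}

Answer:
{'x': [3, 2, 591], 'y': [3, 8]}
{'x': [3, 2, 591], 'y': [3, 8], 'z': [1, 4]}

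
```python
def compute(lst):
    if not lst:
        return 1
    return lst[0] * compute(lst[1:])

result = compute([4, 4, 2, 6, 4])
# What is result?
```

Product over [4, 4, 2, 6, 4] = 4 * 4 * 2 * 6 * 4 = 768

Answer: 768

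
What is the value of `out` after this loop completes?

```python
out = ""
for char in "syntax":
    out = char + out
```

Reverse 'syntax'
`out` takes the values: "" → "s" → "ys" → "nys" → "tnys" → "atnys" → "xatnys"

Answer: "xatnys"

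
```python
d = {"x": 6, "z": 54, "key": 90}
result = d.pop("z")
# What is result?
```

Trace:
`d = {"x": 6, "z": 54, "key": 90}` → d = {'x': 6, 'z': 54, 'key': 90}
`result = d.pop("z")` → d = {'x': 6, 'key': 90}; result = 54
So result = 54

Answer: 54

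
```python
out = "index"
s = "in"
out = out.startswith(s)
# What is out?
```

Trace:
`out = "index"` → out = 'index'
`s = "in"` → s = 'in'
`out = out.startswith(s)` → out = True
So out = True

Answer: True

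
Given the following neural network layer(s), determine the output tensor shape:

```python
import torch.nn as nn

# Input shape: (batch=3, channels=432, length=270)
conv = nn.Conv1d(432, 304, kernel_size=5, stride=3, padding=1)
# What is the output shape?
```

Input: (3, 432, 270) -> Output: (3, 304, 90)

Answer: (3, 304, 90)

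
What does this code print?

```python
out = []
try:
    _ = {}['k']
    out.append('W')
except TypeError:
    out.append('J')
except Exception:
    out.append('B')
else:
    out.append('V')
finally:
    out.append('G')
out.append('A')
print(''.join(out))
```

Execution trace: 'B' (except Exception) → 'G' (finally) → 'A' (after the try/except). Output: BGA

Answer: BGA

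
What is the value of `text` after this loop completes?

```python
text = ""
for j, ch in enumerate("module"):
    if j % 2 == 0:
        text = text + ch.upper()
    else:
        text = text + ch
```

Uppercase even positions in 'module'
`text` takes the values: "" → "M" → "Mo" → "MoD" → "MoDu" → "MoDuL" → "MoDuLe"

Answer: "MoDuLe"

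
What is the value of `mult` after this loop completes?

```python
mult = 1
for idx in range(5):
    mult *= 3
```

3^5 = 243
`mult` takes the values: 1 → 3 → 9 → 27 → 81 → 243

Answer: 243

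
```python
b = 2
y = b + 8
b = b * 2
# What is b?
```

Trace:
`b = 2` → b = 2
`y = b + 8` → y = 10
`b = b * 2` → b = 4
So b = 4

Answer: 4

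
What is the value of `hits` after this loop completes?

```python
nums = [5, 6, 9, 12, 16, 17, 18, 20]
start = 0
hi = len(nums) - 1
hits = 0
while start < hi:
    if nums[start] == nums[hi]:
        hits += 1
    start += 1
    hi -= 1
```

Count matching pairs from ends
`hits` takes the values: 0

Answer: 0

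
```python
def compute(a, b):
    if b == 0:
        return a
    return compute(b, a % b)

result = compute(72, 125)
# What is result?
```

compute(72, 125) -> compute(125, 72) -> compute(72, 53) -> compute(53, 19) -> compute(19, 15) -> compute(15, 4) -> compute(4, 3) -> compute(3, 1) -> compute(1, 0) -> 1

Answer: 1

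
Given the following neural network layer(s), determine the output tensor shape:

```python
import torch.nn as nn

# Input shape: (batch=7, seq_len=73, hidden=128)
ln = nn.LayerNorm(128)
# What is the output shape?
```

Input: (7, 73, 128) -> Output: (7, 73, 128)

Answer: (7, 73, 128)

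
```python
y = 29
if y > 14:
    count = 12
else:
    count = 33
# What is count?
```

Trace:
`y = 29` → y = 29
`if y > 14: ...` → y > 14 is True → count = 12
So count = 12

Answer: 12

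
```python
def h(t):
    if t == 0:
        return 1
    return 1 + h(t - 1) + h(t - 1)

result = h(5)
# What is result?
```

h(t) = 1 + 2·h(t-1), h(0)=1. Closed form: (1+1)·2^5 - 1 = 63.

Answer: 63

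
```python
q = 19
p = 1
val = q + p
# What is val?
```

Trace:
`q = 19` → q = 19
`p = 1` → p = 1
`val = q + p` → val = 20
So val = 20

Answer: 20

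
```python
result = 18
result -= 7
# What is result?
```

Trace:
`result = 18` → result = 18
`result -= 7` → result = 11
So result = 11

Answer: 11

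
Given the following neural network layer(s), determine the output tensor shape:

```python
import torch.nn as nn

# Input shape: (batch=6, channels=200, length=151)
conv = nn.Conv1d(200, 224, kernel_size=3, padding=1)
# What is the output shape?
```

Input: (6, 200, 151) -> Output: (6, 224, 151)

Answer: (6, 224, 151)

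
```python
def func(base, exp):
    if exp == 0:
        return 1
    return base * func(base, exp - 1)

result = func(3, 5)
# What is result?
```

func(3, 5) = 3 * 3 * 3 * 3 * 3 = 243

Answer: 243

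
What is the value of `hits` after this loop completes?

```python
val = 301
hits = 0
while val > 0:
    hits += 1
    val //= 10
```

Count digits by repeated division by 10
`hits` takes the values: 0 → 1 → 2 → 3

Answer: 3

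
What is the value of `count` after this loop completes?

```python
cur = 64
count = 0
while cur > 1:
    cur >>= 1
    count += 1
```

Count right shifts until 1
`count` takes the values: 0 → 1 → 2 → 3 → 4 → 5 → 6

Answer: 6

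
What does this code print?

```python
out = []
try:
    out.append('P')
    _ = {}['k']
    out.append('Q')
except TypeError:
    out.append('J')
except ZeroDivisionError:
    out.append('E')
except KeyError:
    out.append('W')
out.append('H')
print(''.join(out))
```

Execution trace: 'P' (try body) → 'W' (except KeyError) → 'H' (after the try/except). Output: PWH

Answer: PWH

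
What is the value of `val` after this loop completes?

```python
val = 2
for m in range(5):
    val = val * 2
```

Multiply by 2, 5 times: 2 * 2^5 = 64
`val` takes the values: 2 → 4 → 8 → 16 → 32 → 64

Answer: 64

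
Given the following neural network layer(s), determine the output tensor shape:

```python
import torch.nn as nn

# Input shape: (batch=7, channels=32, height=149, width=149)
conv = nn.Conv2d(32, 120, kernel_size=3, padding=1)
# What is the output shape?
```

Input: (7, 32, 149, 149) -> Output: (7, 120, 149, 149)

Answer: (7, 120, 149, 149)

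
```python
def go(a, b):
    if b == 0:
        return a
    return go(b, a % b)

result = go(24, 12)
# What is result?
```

go(24, 12) -> go(12, 0) -> 12

Answer: 12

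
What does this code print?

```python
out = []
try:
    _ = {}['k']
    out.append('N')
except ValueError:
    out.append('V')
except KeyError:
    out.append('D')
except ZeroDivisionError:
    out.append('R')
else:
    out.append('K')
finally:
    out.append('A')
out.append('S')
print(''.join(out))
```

Execution trace: 'D' (except KeyError) → 'A' (finally) → 'S' (after the try/except). Output: DAS

Answer: DAS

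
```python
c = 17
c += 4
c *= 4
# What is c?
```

Trace:
`c = 17` → c = 17
`c += 4` → c = 21
`c *= 4` → c = 84
So c = 84

Answer: 84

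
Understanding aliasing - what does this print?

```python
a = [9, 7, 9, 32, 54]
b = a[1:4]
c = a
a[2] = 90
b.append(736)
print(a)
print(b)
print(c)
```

Key concept: slice vs alias.
Step by step:
`a = [9, 7, 9, 32, 54]` → a = [9, 7, 9, 32, 54]
`b = a[1:4]` → b = [7, 9, 32]
`c = a` → c = [9, 7, 9, 32, 54] (same object as a)
`a[2] = 90` → a = [9, 7, 90, 32, 54] (same object as c); c = [9, 7, 90, 32, 54] (same object as a)
`b.append(736)` → b = [7, 9, 32, 736]
`print(a)` → prints [9, 7, 90, 32, 54]
`print(b)` → prints [7, 9, 32, 736]
`print(c)` → prints [9, 7, 90, 32, 54]

Answer:
[9, 7, 90, 32, 54]
[7, 9, 32, 736]
[9, 7, 90, 32, 54]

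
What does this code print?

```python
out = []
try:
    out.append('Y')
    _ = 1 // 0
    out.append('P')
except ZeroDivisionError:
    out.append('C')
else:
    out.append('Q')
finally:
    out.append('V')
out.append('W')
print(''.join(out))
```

Execution trace: 'Y' (try body) → 'C' (except ZeroDivisionError) → 'V' (finally) → 'W' (after the try/except). Output: YCVW

Answer: YCVW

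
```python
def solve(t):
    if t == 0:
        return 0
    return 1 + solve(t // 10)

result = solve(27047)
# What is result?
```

Count of digits of 27047: 5

Answer: 5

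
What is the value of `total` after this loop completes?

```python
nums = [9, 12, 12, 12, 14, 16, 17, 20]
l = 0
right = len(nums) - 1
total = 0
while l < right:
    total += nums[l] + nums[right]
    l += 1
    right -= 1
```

Sum of pairs from ends
`total` takes the values: 0 → 29 → 58 → 86 → 112

Answer: 112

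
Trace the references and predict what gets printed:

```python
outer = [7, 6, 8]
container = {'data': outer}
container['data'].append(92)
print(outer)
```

Key concept: dict holds reference to list.
Step by step:
`outer = [7, 6, 8]` → outer = [7, 6, 8]
`container = {'data': outer}` → container = {'data': [7, 6, 8]}
`container['data'].append(92)` → outer = [7, 6, 8, 92]; container = {'data': [7, 6, 8, 92]}
`print(outer)` → prints [7, 6, 8, 92]

Answer: [7, 6, 8, 92]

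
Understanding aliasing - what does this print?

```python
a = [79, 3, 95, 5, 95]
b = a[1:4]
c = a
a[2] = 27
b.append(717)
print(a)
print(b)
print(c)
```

Key concept: slice vs alias.
Step by step:
`a = [79, 3, 95, 5, 95]` → a = [79, 3, 95, 5, 95]
`b = a[1:4]` → b = [3, 95, 5]
`c = a` → c = [79, 3, 95, 5, 95] (same object as a)
`a[2] = 27` → a = [79, 3, 27, 5, 95] (same object as c); c = [79, 3, 27, 5, 95] (same object as a)
`b.append(717)` → b = [3, 95, 5, 717]
`print(a)` → prints [79, 3, 27, 5, 95]
`print(b)` → prints [3, 95, 5, 717]
`print(c)` → prints [79, 3, 27, 5, 95]

Answer:
[79, 3, 27, 5, 95]
[3, 95, 5, 717]
[79, 3, 27, 5, 95]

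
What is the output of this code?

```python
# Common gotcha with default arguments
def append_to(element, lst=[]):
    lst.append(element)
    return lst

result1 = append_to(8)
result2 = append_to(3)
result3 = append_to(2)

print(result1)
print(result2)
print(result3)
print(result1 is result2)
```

Key concept: mutable default argument gotcha.
Step by step:
`result1 = append_to(8)` → result1 = [8]
`result2 = append_to(3)` → result1 = [8, 3] (same object as result2); result2 = [8, 3] (same object as result1)
`result3 = append_to(2)` → result1 = [8, 3, 2] (same object as result2, result3); result2 = [8, 3, 2] (same object as result1, result3); result3 = [8, 3, 2] (same object as result1, result2)
`print(result1)` → prints [8, 3, 2]
`print(result2)` → prints [8, 3, 2]
`print(result3)` → prints [8, 3, 2]
`print(result1 is result2)` → prints True

Answer:
[8, 3, 2]
[8, 3, 2]
[8, 3, 2]
True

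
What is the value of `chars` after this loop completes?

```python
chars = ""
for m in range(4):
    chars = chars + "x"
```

Repeat 'x' 4 times
`chars` takes the values: "" → "x" → "xx" → "xxx" → "xxxx"

Answer: "xxxx"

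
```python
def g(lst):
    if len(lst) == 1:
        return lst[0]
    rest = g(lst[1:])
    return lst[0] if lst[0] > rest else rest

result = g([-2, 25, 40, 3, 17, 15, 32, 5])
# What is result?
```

Recursive max over [-2, 25, 40, 3, 17, 15, 32, 5] = 40

Answer: 40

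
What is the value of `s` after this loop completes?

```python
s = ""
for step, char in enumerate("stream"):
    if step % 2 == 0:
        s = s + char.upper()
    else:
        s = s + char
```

Uppercase even positions in 'stream'
`s` takes the values: "" → "S" → "St" → "StR" → "StRe" → "StReA" → "StReAm"

Answer: "StReAm"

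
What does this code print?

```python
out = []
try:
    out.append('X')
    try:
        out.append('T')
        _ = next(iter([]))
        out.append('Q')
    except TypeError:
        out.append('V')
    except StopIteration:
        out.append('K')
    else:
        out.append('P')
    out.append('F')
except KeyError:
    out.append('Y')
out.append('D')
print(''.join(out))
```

Execution trace: 'X' (try body) → 'T' (inner try body) → 'K' (inner except StopIteration) → 'F' (try body, no exception) → 'D' (after the try/except). Output: XTKFD

Answer: XTKFD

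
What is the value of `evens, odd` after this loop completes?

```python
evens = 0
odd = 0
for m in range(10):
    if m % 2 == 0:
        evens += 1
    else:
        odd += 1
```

Count evens and odds in range(10)
`evens, odd` takes the values: (0, 0) → (1, 0) → (1, 1) → (2, 1) → (2, 2) → (3, 2) → (3, 3) → (4, 3) → (4, 4) → (5, 4) → (5, 5)

Answer: 5, 5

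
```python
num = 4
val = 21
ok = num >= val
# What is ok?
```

Trace:
`num = 4` → num = 4
`val = 21` → val = 21
`ok = num >= val` → ok = False
So ok = False

Answer: False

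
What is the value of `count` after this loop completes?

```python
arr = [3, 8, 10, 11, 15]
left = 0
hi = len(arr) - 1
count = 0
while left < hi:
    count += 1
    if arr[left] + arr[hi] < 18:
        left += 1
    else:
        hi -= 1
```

Steps to find pair summing to 18
`count` takes the values: 0 → 1 → 2 → 3 → 4

Answer: 4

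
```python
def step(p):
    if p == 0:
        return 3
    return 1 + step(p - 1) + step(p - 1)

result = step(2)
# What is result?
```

step(p) = 1 + 2·step(p-1), step(0)=3. Closed form: (3+1)·2^2 - 1 = 15.

Answer: 15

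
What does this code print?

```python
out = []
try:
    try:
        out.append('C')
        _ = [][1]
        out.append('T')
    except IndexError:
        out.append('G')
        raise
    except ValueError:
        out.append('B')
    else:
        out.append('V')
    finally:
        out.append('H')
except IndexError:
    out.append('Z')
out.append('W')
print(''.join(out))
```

Execution trace: 'C' (inner try body) → 'G' (inner except IndexError) → 'H' (inner finally) → 'Z' (outer except IndexError) → 'W' (after the try/except). Output: CGHZW

Answer: CGHZW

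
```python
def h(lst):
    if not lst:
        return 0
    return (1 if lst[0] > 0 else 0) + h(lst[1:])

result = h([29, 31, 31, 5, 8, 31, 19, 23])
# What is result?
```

Count of positive elements in [29, 31, 31, 5, 8, 31, 19, 23] = 8

Answer: 8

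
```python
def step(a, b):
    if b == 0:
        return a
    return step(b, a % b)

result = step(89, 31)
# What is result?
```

step(89, 31) -> step(31, 27) -> step(27, 4) -> step(4, 3) -> step(3, 1) -> step(1, 0) -> 1

Answer: 1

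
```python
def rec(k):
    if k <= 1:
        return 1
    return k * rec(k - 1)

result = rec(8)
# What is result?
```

rec(8) = 8 * 7 * 6 * 5 * 4 * 3 * 2 * 1 = 40320

Answer: 40320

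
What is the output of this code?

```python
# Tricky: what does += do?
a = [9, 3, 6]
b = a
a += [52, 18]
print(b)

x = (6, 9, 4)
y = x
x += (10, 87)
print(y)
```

Key concept: += behavior differs for mutable vs immutable.
Step by step:
`a = [9, 3, 6]` → a = [9, 3, 6]
`b = a` → b = [9, 3, 6] (same object as a)
`a += [52, 18]` → a = [9, 3, 6, 52, 18] (same object as b); b = [9, 3, 6, 52, 18] (same object as a)
`print(b)` → prints [9, 3, 6, 52, 18]
`x = (6, 9, 4)` → x = (6, 9, 4)
`y = x` → y = (6, 9, 4)
`x += (10, 87)` → x = (6, 9, 4, 10, 87)
`print(y)` → prints (6, 9, 4)

Answer:
[9, 3, 6, 52, 18]
(6, 9, 4)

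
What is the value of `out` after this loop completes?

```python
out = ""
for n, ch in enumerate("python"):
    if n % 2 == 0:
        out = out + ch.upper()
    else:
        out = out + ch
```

Uppercase even positions in 'python'
`out` takes the values: "" → "P" → "Py" → "PyT" → "PyTh" → "PyThO" → "PyThOn"

Answer: "PyThOn"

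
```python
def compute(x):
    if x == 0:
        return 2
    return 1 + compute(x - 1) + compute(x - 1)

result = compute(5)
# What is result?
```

compute(x) = 1 + 2·compute(x-1), compute(0)=2. Closed form: (2+1)·2^5 - 1 = 95.

Answer: 95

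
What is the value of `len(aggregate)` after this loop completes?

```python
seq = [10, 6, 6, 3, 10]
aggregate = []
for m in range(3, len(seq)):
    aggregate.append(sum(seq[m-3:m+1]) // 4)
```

Number of 4-element averages
`aggregate` takes the values: [] → [6] → [6, 6]
So `len(aggregate)` = 2

Answer: 2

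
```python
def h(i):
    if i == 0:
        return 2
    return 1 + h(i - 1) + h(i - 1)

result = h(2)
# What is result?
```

h(i) = 1 + 2·h(i-1), h(0)=2. Closed form: (2+1)·2^2 - 1 = 11.

Answer: 11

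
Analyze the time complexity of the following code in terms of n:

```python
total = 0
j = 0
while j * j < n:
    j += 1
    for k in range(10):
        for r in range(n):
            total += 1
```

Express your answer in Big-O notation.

Each loop level contributes: √n × 1 × n. Multiplying the contributions gives O(n√n).

Answer: O(n√n)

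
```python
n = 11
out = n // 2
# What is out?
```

Trace:
`n = 11` → n = 11
`out = n // 2` → out = 5
So out = 5

Answer: 5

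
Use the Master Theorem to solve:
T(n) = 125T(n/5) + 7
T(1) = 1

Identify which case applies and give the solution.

a=125, b=5, f(n)=7. log_5(125) = 3. Since c=0 < 3, Case 1 applies: T(n) = Θ(n^log_b(a)) = O(n^3).

Answer: O(n^3) - Case 1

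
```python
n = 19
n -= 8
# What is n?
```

Trace:
`n = 19` → n = 19
`n -= 8` → n = 11
So n = 11

Answer: 11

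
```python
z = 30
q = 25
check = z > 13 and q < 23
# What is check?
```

Trace:
`z = 30` → z = 30
`q = 25` → q = 25
`check = z > 13 and q < 23` → check = False
So check = False

Answer: False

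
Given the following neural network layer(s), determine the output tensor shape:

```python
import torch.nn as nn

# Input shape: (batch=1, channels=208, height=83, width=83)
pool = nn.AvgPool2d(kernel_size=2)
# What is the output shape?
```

Input: (1, 208, 83, 83) -> Output: (1, 208, 41, 41)

Answer: (1, 208, 41, 41)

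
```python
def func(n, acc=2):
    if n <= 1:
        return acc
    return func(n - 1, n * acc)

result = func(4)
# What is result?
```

Accumulator trace (n, acc): (4, 2) -> (3, 8) -> (2, 24) -> (1, 48) -> return 48

Answer: 48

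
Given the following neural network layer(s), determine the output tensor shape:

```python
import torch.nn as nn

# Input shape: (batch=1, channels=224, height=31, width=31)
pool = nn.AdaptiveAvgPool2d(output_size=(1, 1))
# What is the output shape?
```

Input: (1, 224, 31, 31) -> Output: (1, 224, 1, 1)

Answer: (1, 224, 1, 1)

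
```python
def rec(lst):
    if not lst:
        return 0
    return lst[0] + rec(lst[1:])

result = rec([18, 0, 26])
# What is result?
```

18 + 0 + 26 + 0 = 44

Answer: 44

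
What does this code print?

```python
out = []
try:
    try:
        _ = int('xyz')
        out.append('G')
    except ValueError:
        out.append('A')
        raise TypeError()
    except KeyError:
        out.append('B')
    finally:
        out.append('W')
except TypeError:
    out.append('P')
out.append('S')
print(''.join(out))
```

Execution trace: 'A' (inner except ValueError) → 'W' (inner finally) → 'P' (outer except TypeError) → 'S' (after the try/except). Output: AWPS

Answer: AWPS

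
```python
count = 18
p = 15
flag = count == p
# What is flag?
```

Trace:
`count = 18` → count = 18
`p = 15` → p = 15
`flag = count == p` → flag = False
So flag = False

Answer: False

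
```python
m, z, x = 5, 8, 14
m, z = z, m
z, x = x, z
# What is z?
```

Trace:
`m, z, x = 5, 8, 14` → m = 5; z = 8; x = 14
`m, z = z, m` → m = 8; z = 5
`z, x = x, z` → z = 14; x = 5
So z = 14

Answer: 14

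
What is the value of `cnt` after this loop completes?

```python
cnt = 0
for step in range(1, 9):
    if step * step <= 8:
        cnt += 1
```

Count numbers where step² ≤ 8
`cnt` takes the values: 0 → 1 → 2

Answer: 2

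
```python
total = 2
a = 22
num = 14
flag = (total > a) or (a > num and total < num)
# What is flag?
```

Trace:
`total = 2` → total = 2
`a = 22` → a = 22
`num = 14` → num = 14
`flag = (total > a) or (a > num and total < num)` → flag = True
So flag = True

Answer: True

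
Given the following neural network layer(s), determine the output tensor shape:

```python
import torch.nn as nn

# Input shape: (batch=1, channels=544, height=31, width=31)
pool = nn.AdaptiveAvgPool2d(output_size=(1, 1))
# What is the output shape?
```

Input: (1, 544, 31, 31) -> Output: (1, 544, 1, 1)

Answer: (1, 544, 1, 1)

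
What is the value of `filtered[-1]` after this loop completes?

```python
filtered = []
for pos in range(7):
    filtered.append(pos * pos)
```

Last element of squares 0 to 6
`filtered` takes the values: [] → [0] → [0, 1] → [0, 1, 4] → [0, 1, 4, 9] → [0, 1, 4, 9, 16] → [0, 1, 4, 9, 16, 25] → [0, 1, 4, 9, 16, 25, 36]
So `filtered[-1]` = 36

Answer: 36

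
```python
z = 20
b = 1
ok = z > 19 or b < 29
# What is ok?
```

Trace:
`z = 20` → z = 20
`b = 1` → b = 1
`ok = z > 19 or b < 29` → ok = True
So ok = True

Answer: True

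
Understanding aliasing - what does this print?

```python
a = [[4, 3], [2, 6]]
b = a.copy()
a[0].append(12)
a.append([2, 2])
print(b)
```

Key concept: shallow copy with nested lists.
Step by step:
`a = [[4, 3], [2, 6]]` → a = [[4, 3], [2, 6]]
`b = a.copy()` → b = [[4, 3], [2, 6]]
`a[0].append(12)` → a = [[4, 3, 12], [2, 6]]; b = [[4, 3, 12], [2, 6]]
`a.append([2, 2])` → a = [[4, 3, 12], [2, 6], [2, 2]]
`print(b)` → prints [[4, 3, 12], [2, 6]]

Answer: [[4, 3, 12], [2, 6]]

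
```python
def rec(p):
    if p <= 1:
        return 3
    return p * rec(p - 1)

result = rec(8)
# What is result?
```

rec(8) = 8 * 7 * 6 * 5 * 4 * 3 * 2 * 3 = 120960

Answer: 120960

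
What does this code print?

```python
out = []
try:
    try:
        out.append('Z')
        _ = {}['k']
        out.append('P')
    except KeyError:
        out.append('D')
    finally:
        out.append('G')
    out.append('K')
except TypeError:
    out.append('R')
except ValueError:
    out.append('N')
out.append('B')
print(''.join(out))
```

Execution trace: 'Z' (inner try body) → 'D' (inner except KeyError) → 'G' (inner finally) → 'K' (try body, no exception) → 'B' (after the try/except). Output: ZDGKB

Answer: ZDGKB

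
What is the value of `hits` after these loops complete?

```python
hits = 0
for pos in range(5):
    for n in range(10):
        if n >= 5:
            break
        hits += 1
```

Inner breaks at 5, outer runs 5 times
`hits` takes the values: 0 → 1 → 2 → 3 → 4 → 5 → 6 → 7 → 8 → 9 → 10 → 11 → 12 → 13 → 14 → 15 → 16 → 17 → 18 → 19 → 20 → 21 → 22 → 23 → 24 → 25

Answer: 25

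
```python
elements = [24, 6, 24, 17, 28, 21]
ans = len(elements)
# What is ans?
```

Trace:
`elements = [24, 6, 24, 17, 28, 21]` → elements = [24, 6, 24, 17, 28, 21]
`ans = len(elements)` → ans = 6
So ans = 6

Answer: 6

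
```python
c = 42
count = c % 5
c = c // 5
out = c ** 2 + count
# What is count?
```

Trace:
`c = 42` → c = 42
`count = c % 5` → count = 2
`c = c // 5` → c = 8
`out = c ** 2 + count` → out = 66
So count = 2

Answer: 2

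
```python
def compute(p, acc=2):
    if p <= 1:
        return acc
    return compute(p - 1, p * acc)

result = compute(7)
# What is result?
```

Accumulator trace (n, acc): (7, 2) -> (6, 14) -> (5, 84) -> (4, 420) -> (3, 1680) -> (2, 5040) -> (1, 10080) -> return 10080

Answer: 10080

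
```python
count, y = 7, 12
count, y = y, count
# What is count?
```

Trace:
`count, y = 7, 12` → count = 7; y = 12
`count, y = y, count` → count = 12; y = 7
So count = 12

Answer: 12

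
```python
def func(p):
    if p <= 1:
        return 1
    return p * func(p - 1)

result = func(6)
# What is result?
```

func(6) = 6 * 5 * 4 * 3 * 2 * 1 = 720

Answer: 720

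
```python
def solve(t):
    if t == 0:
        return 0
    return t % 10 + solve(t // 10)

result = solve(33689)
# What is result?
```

Sum of digits of 33689: 9 + 8 + 6 + 3 + 3 = 29

Answer: 29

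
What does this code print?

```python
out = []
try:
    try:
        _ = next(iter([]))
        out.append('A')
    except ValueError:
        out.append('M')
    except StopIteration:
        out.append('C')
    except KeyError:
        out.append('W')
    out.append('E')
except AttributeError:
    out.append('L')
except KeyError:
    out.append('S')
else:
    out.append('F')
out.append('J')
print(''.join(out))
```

Execution trace: 'C' (inner except StopIteration) → 'E' (try body, no exception) → 'F' (else) → 'J' (after the try/except). Output: CEFJ

Answer: CEFJ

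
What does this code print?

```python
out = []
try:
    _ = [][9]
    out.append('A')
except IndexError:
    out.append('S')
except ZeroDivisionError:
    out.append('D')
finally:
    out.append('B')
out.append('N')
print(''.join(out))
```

Execution trace: 'S' (except IndexError) → 'B' (finally) → 'N' (after the try/except). Output: SBN

Answer: SBN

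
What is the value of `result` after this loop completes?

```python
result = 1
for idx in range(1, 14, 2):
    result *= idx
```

Product of 1, 3, 5, ... up to 13
`result` takes the values: 1 → 3 → 15 → 105 → 945 → 10395 → 135135

Answer: 135135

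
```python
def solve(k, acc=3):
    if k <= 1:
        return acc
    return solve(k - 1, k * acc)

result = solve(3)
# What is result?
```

Accumulator trace (n, acc): (3, 3) -> (2, 9) -> (1, 18) -> return 18

Answer: 18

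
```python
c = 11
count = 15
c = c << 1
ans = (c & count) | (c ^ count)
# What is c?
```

Trace:
`c = 11` → c = 11
`count = 15` → count = 15
`c = c << 1` → c = 22
`ans = (c & count) | (c ^ count)` → ans = 31
So c = 22

Answer: 22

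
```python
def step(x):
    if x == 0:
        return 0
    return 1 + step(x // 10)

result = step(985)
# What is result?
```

Count of digits of 985: 3

Answer: 3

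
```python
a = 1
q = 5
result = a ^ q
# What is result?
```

Trace:
`a = 1` → a = 1
`q = 5` → q = 5
`result = a ^ q` → result = 4
So result = 4

Answer: 4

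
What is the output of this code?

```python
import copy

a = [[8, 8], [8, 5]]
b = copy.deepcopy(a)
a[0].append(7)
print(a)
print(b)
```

Key concept: deep copy is fully independent.
Step by step:
`a = [[8, 8], [8, 5]]` → a = [[8, 8], [8, 5]]
`b = copy.deepcopy(a)` → b = [[8, 8], [8, 5]]
`a[0].append(7)` → a = [[8, 8, 7], [8, 5]]
`print(a)` → prints [[8, 8, 7], [8, 5]]
`print(b)` → prints [[8, 8], [8, 5]]

Answer:
[[8, 8, 7], [8, 5]]
[[8, 8], [8, 5]]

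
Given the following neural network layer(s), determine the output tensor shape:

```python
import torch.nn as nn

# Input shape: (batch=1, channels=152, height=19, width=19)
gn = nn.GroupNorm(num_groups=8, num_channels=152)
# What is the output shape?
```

Input: (1, 152, 19, 19) -> Output: (1, 152, 19, 19)

Answer: (1, 152, 19, 19)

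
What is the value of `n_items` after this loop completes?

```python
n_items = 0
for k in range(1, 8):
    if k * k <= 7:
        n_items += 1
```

Count numbers where k² ≤ 7
`n_items` takes the values: 0 → 1 → 2

Answer: 2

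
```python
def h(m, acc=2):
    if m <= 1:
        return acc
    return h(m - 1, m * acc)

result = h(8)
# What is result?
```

Accumulator trace (n, acc): (8, 2) -> (7, 16) -> (6, 112) -> (5, 672) -> (4, 3360) -> (3, 13440) -> (2, 40320) -> (1, 80640) -> return 80640

Answer: 80640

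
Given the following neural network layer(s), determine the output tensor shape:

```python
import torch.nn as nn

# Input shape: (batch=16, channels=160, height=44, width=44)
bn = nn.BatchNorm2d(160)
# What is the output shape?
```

Input: (16, 160, 44, 44) -> Output: (16, 160, 44, 44)

Answer: (16, 160, 44, 44)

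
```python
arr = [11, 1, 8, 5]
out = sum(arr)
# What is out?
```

Trace:
`arr = [11, 1, 8, 5]` → arr = [11, 1, 8, 5]
`out = sum(arr)` → out = 25
So out = 25

Answer: 25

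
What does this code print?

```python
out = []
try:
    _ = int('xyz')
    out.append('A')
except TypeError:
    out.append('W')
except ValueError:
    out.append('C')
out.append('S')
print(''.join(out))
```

Execution trace: 'C' (except ValueError) → 'S' (after the try/except). Output: CS

Answer: CS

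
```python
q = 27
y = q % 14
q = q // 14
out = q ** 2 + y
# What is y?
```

Trace:
`q = 27` → q = 27
`y = q % 14` → y = 13
`q = q // 14` → q = 1
`out = q ** 2 + y` → out = 14
So y = 13

Answer: 13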